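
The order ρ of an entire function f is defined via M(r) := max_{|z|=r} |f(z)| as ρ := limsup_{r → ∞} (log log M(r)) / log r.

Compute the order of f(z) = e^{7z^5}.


|e^{7z^5}| = e^{Re(7·z^5) + 0} ≤ e^{7|z|^5 + 0} = e^{7r^5 + 0} on |z| = r, so ρ ≤ 5. Choosing z on |z|=r so that 7·z^5 is real positive (always possible by picking arg z appropriately) gives |f(z)| = e^{7r^5 + 0}, matching the bound. The additive constant 0 does not affect log log M(r) ~ 5·log r. Hence ρ = 5.
Therefore ρ = 5.

Order ρ = 5.


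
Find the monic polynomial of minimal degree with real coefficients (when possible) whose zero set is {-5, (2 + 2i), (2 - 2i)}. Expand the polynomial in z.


The polynomial is p(z) = ∏_{α ∈ S} (z − α), where S = {-5, (2 + 2i), (2 - 2i)}.
Expanding the product yields: p(z) = z^3 + z^2 -12·z + 40.
Note conjugate pairs combine to real quadratics: (z − (2+2i))(z − (2−2i)) = z² − 4z + 8.
The resulting polynomial has degree 3 and real coefficients as required.

p(z) = z^3 + z^2 -12·z + 40.


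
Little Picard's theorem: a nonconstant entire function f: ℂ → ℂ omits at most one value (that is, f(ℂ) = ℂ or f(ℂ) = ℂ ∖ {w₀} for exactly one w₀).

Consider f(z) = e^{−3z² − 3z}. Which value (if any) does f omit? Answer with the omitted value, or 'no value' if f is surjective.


Little Picard bounds the complement of f(ℂ) to at most one point.
The exponent g(z) = −3z² − 3z is a nonconstant polynomial, hence surjective onto ℂ. So e^{g(z)} takes every value in {e^w : w ∈ ℂ} = ℂ ∖ {0}. Adding 0 shifts the range to ℂ ∖ {0}. f omits exactly 0.

Omitted value: 0.


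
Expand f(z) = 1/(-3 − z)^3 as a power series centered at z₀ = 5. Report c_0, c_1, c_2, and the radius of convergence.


Let w = z − z₀, so z = z₀ + w.
Then -3 − z = -3 − (z₀ + w) = (-3 − z₀) − w = -8 − w.
f(z) = 1/(-8 − w)^3 = (1/(-8)^3) · (1 − w/(-8))^{−3}.
By the binomial series (1−u)^{−3} = Σ_{n≥0} C(n+2, 2) u^n for |u|<1, with u = w/(-8):
  c_n = C(n+2, 2) / (-8)^(n+3).
  c_0 = 1/(-8)^3 = -1/512.
  c_1 = 3/(-8)^4 = 3/4096.
  c_2 = 6/(-8)^5 = -3/16384.
The series is valid for |w/d| < 1, i.e. |z − z₀| < |d|.
Radius of convergence: R = |-3 − z₀| = |-8| = 8 (distance from z₀ to the singularity z = -3).

c_0 = -1/512, c_1 = 3/4096, c_2 = -3/16384; R = 8.


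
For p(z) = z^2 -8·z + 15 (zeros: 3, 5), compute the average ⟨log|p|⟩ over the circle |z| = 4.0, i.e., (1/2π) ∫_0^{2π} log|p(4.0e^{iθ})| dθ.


Zeros: 3, 5; r = 4.0.
Inside |z| < r: 3. Outside (|z| ≥ r): 5.
p(0) = 15, so log|p(0)| = log(15) = 2.7081.
Apply Jensen: I(r) = log|p(0)| + Σ_k log(r/|z_k|), summed over zeros inside |z| < r.
  log(r/|z_k|) for z_k = 3: log(4.0/3) = 0.2877
  Outside zeros (5) contribute nothing to the Jensen sum.
Sum over inside zeros: 0.2877.
I(r) = log|p(0)| + (inside sum) = 2.7081 + 0.2877 = 2.9957.
Note: since some zeros are outside |z| ≤ r, the simplified n·log(r) form does NOT apply — only the inside zeros contribute.

I(r) ≈ 2.9957.


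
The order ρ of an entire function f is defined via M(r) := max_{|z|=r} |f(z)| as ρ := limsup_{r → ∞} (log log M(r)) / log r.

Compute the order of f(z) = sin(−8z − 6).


sin(w) is a linear combination of e^{iw} and e^{−iw} (or e^w, e^{−w} in the hyperbolic case), so |sin(w)| ≤ e^{|w|}. With w = −8z − 6, |w| ≤ 8|z| + 6 = 8r + 6 on |z| = r, giving M(r) ≤ e^{8r + 6}, so ρ ≤ 1. On a suitable ray (z = it for sin/cos; z = t for sinh/cosh, t real → ∞), |sin(−8z − 6)| grows like e^{8|t|}/2, so ρ ≥ 1. Hence ρ = 1.
Therefore ρ = 1.

Order ρ = 1.


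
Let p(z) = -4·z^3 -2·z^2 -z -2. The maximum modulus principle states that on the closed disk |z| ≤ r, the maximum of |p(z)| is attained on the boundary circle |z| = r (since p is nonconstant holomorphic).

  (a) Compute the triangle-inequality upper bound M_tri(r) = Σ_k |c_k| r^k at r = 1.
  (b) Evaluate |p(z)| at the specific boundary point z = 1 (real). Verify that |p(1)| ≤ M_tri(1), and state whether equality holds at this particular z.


Coefficients: c_0 = -2, c_1 = -1, c_2 = -2, c_3 = -4. Radius r = 1.
Part (a). Triangle bound: M_tri(r) = Σ_k |c_k| r^k
  = |-2|·1^0 + |-1|·1^1 + |-2|·1^2 + |-4|·1^3
  = 2 + 1 + 2 + 4 = 9.
This bounds M(r) := max_{|z|=r} |p(z)| from above; equality holds iff all terms c_k z^k can be made to align in phase at a single z on |z|=r.
Part (b). At z = 1 (real, on the circle |z| = r):
  p(1) = (-2)·1^0 + (-1)·1^1 + (-2)·1^2 + (-4)·1^3 = -9.
  |p(1)| = 9.
Since all nonzero coefficients share the same sign, |p(1)| = 9 = M_tri(1); the triangle bound is attained at z = 1, so in fact M(r) = 9.

M_tri(1) = 9; |p(1)| = 9; equality at z=1: yes.


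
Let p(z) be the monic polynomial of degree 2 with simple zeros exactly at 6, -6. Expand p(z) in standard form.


The polynomial is p(z) = ∏_{α ∈ S} (z − α), where S = {6, -6}.
Expanding the product yields: p(z) = z^2 -36.
The resulting polynomial has degree 2 and real coefficients as required.

p(z) = z^2 -36.


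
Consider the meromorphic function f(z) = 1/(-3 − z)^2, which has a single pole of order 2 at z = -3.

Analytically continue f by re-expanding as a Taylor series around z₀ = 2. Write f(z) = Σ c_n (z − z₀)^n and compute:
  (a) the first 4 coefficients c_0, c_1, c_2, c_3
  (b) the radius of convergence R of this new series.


Let w = z − z₀, so z = z₀ + w.
Then -3 − z = -3 − (z₀ + w) = (-3 − z₀) − w = -5 − w.
f(z) = 1/(-5 − w)^2 = (1/(-5)^2) · (1 − w/(-5))^{−2}.
By the binomial series (1−u)^{−2} = Σ_{n≥0} C(n+1, 1) u^n for |u|<1, with u = w/(-5):
  c_n = C(n+1, 1) / (-5)^(n+2).
  c_0 = 1/(-5)^2 = 1/25.
  c_1 = 2/(-5)^3 = -2/125.
  c_2 = 3/(-5)^4 = 3/625.
  c_3 = 4/(-5)^5 = -4/3125.
The series is valid for |w/d| < 1, i.e. |z − z₀| < |d|.
Radius of convergence: R = |-3 − z₀| = |-5| = 5 (distance from z₀ to the singularity z = -3).

c_0 = 1/25, c_1 = -2/125, c_2 = 3/625, c_3 = -4/3125; R = 5.


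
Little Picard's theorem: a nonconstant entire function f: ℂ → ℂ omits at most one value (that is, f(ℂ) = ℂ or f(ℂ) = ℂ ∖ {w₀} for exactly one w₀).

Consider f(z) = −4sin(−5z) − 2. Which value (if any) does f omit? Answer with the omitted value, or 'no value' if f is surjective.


Little Picard bounds the complement of f(ℂ) to at most one point.
sin is entire and surjective onto ℂ: for every w ∈ ℂ, sin(ζ) = w has a solution ζ ∈ ℂ (e.g., via the complex inverse arcsin). With ζ = −5z this gives z = ζ/(-5). Then -4·sin(−5z) takes every value in -4·ℂ = ℂ, and adding -2 is a bijection of ℂ. So f is surjective and omits no value. (Note: only on the real line is sin bounded by [−1, 1].)

Omitted value: no value.


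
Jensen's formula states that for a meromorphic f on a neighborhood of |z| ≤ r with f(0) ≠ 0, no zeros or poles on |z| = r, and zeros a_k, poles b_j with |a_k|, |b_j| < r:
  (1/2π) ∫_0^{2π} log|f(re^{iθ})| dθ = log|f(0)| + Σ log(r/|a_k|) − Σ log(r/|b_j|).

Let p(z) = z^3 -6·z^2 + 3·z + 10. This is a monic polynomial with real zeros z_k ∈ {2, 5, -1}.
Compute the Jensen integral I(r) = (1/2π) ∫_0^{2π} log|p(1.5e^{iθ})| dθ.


Zeros: -1, 2, 5; r = 1.5.
Inside |z| < r: -1. Outside (|z| ≥ r): 2, 5.
p(0) = 10, so log|p(0)| = log(10) = 2.3026.
Apply Jensen: I(r) = log|p(0)| + Σ_k log(r/|z_k|), summed over zeros inside |z| < r.
  log(r/|z_k|) for z_k = -1: log(1.5/1) = 0.4055
  Outside zeros (2, 5) contribute nothing to the Jensen sum.
Sum over inside zeros: 0.4055.
I(r) = log|p(0)| + (inside sum) = 2.3026 + 0.4055 = 2.7081.
Note: since some zeros are outside |z| ≤ r, the simplified n·log(r) form does NOT apply — only the inside zeros contribute.

I(r) ≈ 2.7081.


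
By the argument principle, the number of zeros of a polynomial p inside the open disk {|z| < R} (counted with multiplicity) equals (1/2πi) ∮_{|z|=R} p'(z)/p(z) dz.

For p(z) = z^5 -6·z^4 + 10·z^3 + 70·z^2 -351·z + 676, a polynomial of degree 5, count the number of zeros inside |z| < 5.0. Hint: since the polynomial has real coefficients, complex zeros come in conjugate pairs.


The zeros of p are: -4, (3 + 2i), (3 - 2i), (2 + 3i), (2 - 3i).
Their magnitudes are: 4, 3.606, 3.606, 3.606, 3.606.
Zeros with |z| < R = 5.0: -4, (3 + 2i), (3 - 2i), (2 + 3i), (2 - 3i).
Count = 5.
By the argument principle, (1/2πi) ∮_{|z|=R} p'(z)/p(z) dz equals exactly this count.

Number of zeros inside |z| < 5.0: 5.


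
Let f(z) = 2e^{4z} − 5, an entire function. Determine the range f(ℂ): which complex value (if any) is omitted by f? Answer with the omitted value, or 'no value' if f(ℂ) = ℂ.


Little Picard bounds the complement of f(ℂ) to at most one point.
e^{4z} is never zero on ℂ, so 2·e^{4z} takes every value in ℂ ∖ {0}. Adding -5 shifts the range to ℂ ∖ {-5}. Thus f omits exactly the value -5.

Omitted value: -5.


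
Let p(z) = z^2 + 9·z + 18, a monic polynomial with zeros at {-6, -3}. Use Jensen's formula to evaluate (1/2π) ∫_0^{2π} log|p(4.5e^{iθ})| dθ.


Zeros: -6, -3; r = 4.5.
Inside |z| < r: -3. Outside (|z| ≥ r): -6.
p(0) = 18, so log|p(0)| = log(18) = 2.8904.
Apply Jensen: I(r) = log|p(0)| + Σ_k log(r/|z_k|), summed over zeros inside |z| < r.
  log(r/|z_k|) for z_k = -3: log(4.5/3) = 0.4055
  Outside zeros (-6) contribute nothing to the Jensen sum.
Sum over inside zeros: 0.4055.
I(r) = log|p(0)| + (inside sum) = 2.8904 + 0.4055 = 3.2958.
Note: since some zeros are outside |z| ≤ r, the simplified n·log(r) form does NOT apply — only the inside zeros contribute.

I(r) ≈ 3.2958.


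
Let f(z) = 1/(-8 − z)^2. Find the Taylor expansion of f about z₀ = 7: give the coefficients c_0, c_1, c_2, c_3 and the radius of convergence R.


Let w = z − z₀, so z = z₀ + w.
Then -8 − z = -8 − (z₀ + w) = (-8 − z₀) − w = -15 − w.
f(z) = 1/(-15 − w)^2 = (1/(-15)^2) · (1 − w/(-15))^{−2}.
By the binomial series (1−u)^{−2} = Σ_{n≥0} C(n+1, 1) u^n for |u|<1, with u = w/(-15):
  c_n = C(n+1, 1) / (-15)^(n+2).
  c_0 = 1/(-15)^2 = 1/225.
  c_1 = 2/(-15)^3 = -2/3375.
  c_2 = 3/(-15)^4 = 1/16875.
  c_3 = 4/(-15)^5 = -4/759375.
The series is valid for |w/d| < 1, i.e. |z − z₀| < |d|.
Radius of convergence: R = |-8 − z₀| = |-15| = 15 (distance from z₀ to the singularity z = -8).

c_0 = 1/225, c_1 = -2/3375, c_2 = 1/16875, c_3 = -4/759375; R = 15.


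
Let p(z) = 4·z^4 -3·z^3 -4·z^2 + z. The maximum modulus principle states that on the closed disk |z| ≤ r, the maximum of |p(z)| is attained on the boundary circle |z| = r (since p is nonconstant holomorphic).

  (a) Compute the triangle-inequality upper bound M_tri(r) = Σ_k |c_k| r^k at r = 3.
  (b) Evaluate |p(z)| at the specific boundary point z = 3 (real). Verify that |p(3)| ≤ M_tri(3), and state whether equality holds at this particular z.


Coefficients: c_0 = 0, c_1 = 1, c_2 = -4, c_3 = -3, c_4 = 4. Radius r = 3.
Part (a). Triangle bound: M_tri(r) = Σ_k |c_k| r^k
  = |0|·3^0 + |1|·3^1 + |-4|·3^2 + |-3|·3^3 + |4|·3^4
  = 0 + 3 + 36 + 81 + 324 = 444.
This bounds M(r) := max_{|z|=r} |p(z)| from above; equality holds iff all terms c_k z^k can be made to align in phase at a single z on |z|=r.
Part (b). At z = 3 (real, on the circle |z| = r):
  p(3) = (0)·3^0 + (1)·3^1 + (-4)·3^2 + (-3)·3^3 + (4)·3^4 = 210.
  |p(3)| = 210.
Check: |p(3)| = 210 ≤ 444 = M_tri(3). ✓ Equality does not hold at z = 3 (the coefficients have mixed signs, so the terms do not all align in phase there).

M_tri(3) = 444; |p(3)| = 210; equality at z=3: no.


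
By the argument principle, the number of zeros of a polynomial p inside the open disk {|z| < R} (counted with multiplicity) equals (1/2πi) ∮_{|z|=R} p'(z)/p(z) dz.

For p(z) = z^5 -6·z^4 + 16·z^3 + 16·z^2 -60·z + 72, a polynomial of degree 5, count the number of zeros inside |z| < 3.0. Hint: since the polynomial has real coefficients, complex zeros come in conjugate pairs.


The zeros of p are: -2, (3 + 3i), (3 - 3i), (1 + 1i), (1 - 1i).
Their magnitudes are: 2, 4.243, 4.243, 1.414, 1.414.
Zeros with |z| < R = 3.0: -2, (1 + 1i), (1 - 1i).
Count = 3.
By the argument principle, (1/2πi) ∮_{|z|=R} p'(z)/p(z) dz equals exactly this count.

Number of zeros inside |z| < 3.0: 3.


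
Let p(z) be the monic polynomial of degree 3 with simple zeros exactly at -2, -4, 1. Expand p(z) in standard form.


The polynomial is p(z) = ∏_{α ∈ S} (z − α), where S = {-2, -4, 1}.
Expanding the product yields: p(z) = z^3 + 5·z^2 + 2·z -8.
The resulting polynomial has degree 3 and real coefficients as required.

p(z) = z^3 + 5·z^2 + 2·z -8.


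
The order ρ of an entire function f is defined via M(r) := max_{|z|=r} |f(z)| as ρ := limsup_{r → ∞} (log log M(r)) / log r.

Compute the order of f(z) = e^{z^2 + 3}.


|e^{z^2 + 3}| = e^{Re(1·z^2) + 3} ≤ e^{1|z|^2 + 3} = e^{1r^2 + 3} on |z| = r, so ρ ≤ 2. Choosing z on |z|=r so that 1·z^2 is real positive (always possible by picking arg z appropriately) gives |f(z)| = e^{1r^2 + 3}, matching the bound. The additive constant 3 does not affect log log M(r) ~ 2·log r. Hence ρ = 2.
Therefore ρ = 2.

Order ρ = 2.


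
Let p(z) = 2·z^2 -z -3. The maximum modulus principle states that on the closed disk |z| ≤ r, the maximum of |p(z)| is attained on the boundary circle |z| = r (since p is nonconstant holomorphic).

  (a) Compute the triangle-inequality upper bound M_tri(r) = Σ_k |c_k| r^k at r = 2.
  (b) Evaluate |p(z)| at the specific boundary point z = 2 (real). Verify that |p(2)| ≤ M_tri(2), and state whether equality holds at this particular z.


Coefficients: c_0 = -3, c_1 = -1, c_2 = 2. Radius r = 2.
Part (a). Triangle bound: M_tri(r) = Σ_k |c_k| r^k
  = |-3|·2^0 + |-1|·2^1 + |2|·2^2
  = 3 + 2 + 8 = 13.
This bounds M(r) := max_{|z|=r} |p(z)| from above; equality holds iff all terms c_k z^k can be made to align in phase at a single z on |z|=r.
Part (b). At z = 2 (real, on the circle |z| = r):
  p(2) = (-3)·2^0 + (-1)·2^1 + (2)·2^2 = 3.
  |p(2)| = 3.
Check: |p(2)| = 3 ≤ 13 = M_tri(2). ✓ Equality does not hold at z = 2 (the coefficients have mixed signs, so the terms do not all align in phase there).

M_tri(2) = 13; |p(2)| = 3; equality at z=2: no.


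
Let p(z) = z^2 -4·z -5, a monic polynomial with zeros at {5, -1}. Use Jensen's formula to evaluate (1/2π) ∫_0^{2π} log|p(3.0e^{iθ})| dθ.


Zeros: -1, 5; r = 3.0.
Inside |z| < r: -1. Outside (|z| ≥ r): 5.
p(0) = -5, so log|p(0)| = log(5) = 1.6094.
Apply Jensen: I(r) = log|p(0)| + Σ_k log(r/|z_k|), summed over zeros inside |z| < r.
  log(r/|z_k|) for z_k = -1: log(3.0/1) = 1.0986
  Outside zeros (5) contribute nothing to the Jensen sum.
Sum over inside zeros: 1.0986.
I(r) = log|p(0)| + (inside sum) = 1.6094 + 1.0986 = 2.7081.
Note: since some zeros are outside |z| ≤ r, the simplified n·log(r) form does NOT apply — only the inside zeros contribute.

I(r) ≈ 2.7081.


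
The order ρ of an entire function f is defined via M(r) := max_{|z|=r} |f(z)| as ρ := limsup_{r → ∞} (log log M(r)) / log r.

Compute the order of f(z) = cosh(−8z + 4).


cosh(w) is a linear combination of e^{iw} and e^{−iw} (or e^w, e^{−w} in the hyperbolic case), so |cosh(w)| ≤ e^{|w|}. With w = −8z + 4, |w| ≤ 8|z| + 4 = 8r + 4 on |z| = r, giving M(r) ≤ e^{8r + 4}, so ρ ≤ 1. On a suitable ray (z = it for sin/cos; z = t for sinh/cosh, t real → ∞), |cosh(−8z + 4)| grows like e^{8|t|}/2, so ρ ≥ 1. Hence ρ = 1.
Therefore ρ = 1.

Order ρ = 1.


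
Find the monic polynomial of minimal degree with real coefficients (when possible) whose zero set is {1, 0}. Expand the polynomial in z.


The polynomial is p(z) = ∏_{α ∈ S} (z − α), where S = {1, 0}.
Expanding the product yields: p(z) = z^2 -z.
The resulting polynomial has degree 2 and real coefficients as required.

p(z) = z^2 -z.


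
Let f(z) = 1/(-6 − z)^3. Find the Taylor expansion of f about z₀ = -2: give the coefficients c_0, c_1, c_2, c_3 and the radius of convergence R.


Let w = z − z₀, so z = z₀ + w.
Then -6 − z = -6 − (z₀ + w) = (-6 − z₀) − w = -4 − w.
f(z) = 1/(-4 − w)^3 = (1/(-4)^3) · (1 − w/(-4))^{−3}.
By the binomial series (1−u)^{−3} = Σ_{n≥0} C(n+2, 2) u^n for |u|<1, with u = w/(-4):
  c_n = C(n+2, 2) / (-4)^(n+3).
  c_0 = 1/(-4)^3 = -1/64.
  c_1 = 3/(-4)^4 = 3/256.
  c_2 = 6/(-4)^5 = -3/512.
  c_3 = 10/(-4)^6 = 5/2048.
The series is valid for |w/d| < 1, i.e. |z − z₀| < |d|.
Radius of convergence: R = |-6 − z₀| = |-4| = 4 (distance from z₀ to the singularity z = -6).

c_0 = -1/64, c_1 = 3/256, c_2 = -3/512, c_3 = 5/2048; R = 4.


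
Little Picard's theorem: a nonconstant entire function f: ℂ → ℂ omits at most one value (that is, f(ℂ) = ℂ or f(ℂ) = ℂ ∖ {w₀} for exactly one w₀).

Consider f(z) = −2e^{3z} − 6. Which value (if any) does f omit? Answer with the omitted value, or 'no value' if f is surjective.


Little Picard bounds the complement of f(ℂ) to at most one point.
e^{3z} is never zero on ℂ, so -2·e^{3z} takes every value in ℂ ∖ {0}. Adding -6 shifts the range to ℂ ∖ {-6}. Thus f omits exactly the value -6.

Omitted value: -6.


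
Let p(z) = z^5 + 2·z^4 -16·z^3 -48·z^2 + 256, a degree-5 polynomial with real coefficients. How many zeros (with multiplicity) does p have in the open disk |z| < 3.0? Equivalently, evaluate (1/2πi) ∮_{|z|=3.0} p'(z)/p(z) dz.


The zeros of p are: (-2 + 2i), (-2 - 2i), 2, -4, 4.
Their magnitudes are: 2.828, 2.828, 2, 4, 4.
Zeros with |z| < R = 3.0: (-2 + 2i), (-2 - 2i), 2.
Count = 3.
By the argument principle, (1/2πi) ∮_{|z|=R} p'(z)/p(z) dz equals exactly this count.

Number of zeros inside |z| < 3.0: 3.


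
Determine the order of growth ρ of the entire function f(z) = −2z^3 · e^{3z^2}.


M(r) = max_{|z|=r} |-2|·|z|^3·|e^{3z^2}| = 2·r^3 · e^{3r^2} (the factors attain their maxima compatibly on |z|=r). Then log M(r) = log 2 + 3·log r + 3r^2, dominated by the last term, so log log M(r) ~ 2·log r. The polynomial factor -2z^3 contributes only a log r term and does not affect the order. ρ = 2.
Therefore ρ = 2.

Order ρ = 2.


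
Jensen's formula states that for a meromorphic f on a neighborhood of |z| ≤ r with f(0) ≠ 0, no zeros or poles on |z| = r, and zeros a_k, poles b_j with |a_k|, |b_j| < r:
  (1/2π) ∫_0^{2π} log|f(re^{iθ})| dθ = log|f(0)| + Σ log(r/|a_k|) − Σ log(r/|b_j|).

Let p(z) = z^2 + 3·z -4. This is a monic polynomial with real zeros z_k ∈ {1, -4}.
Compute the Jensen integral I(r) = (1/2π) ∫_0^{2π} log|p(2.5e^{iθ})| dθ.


Zeros: -4, 1; r = 2.5.
Inside |z| < r: 1. Outside (|z| ≥ r): -4.
p(0) = -4, so log|p(0)| = log(4) = 1.3863.
Apply Jensen: I(r) = log|p(0)| + Σ_k log(r/|z_k|), summed over zeros inside |z| < r.
  log(r/|z_k|) for z_k = 1: log(2.5/1) = 0.9163
  Outside zeros (-4) contribute nothing to the Jensen sum.
Sum over inside zeros: 0.9163.
I(r) = log|p(0)| + (inside sum) = 1.3863 + 0.9163 = 2.3026.
Note: since some zeros are outside |z| ≤ r, the simplified n·log(r) form does NOT apply — only the inside zeros contribute.

I(r) ≈ 2.3026.


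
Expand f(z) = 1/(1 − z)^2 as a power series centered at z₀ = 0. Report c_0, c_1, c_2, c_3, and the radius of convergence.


Let w = z − z₀, so z = z₀ + w.
Then 1 − z = 1 − (z₀ + w) = (1 − z₀) − w = 1 − w.
f(z) = 1/(1 − w)^2 = (1/(1)^2) · (1 − w/(1))^{−2}.
By the binomial series (1−u)^{−2} = Σ_{n≥0} C(n+1, 1) u^n for |u|<1, with u = w/(1):
  c_n = C(n+1, 1) / (1)^(n+2).
  c_0 = 1/(1)^2 = 1.
  c_1 = 2/(1)^3 = 2.
  c_2 = 3/(1)^4 = 3.
  c_3 = 4/(1)^5 = 4.
The series is valid for |w/d| < 1, i.e. |z − z₀| < |d|.
Radius of convergence: R = |1 − z₀| = |1| = 1 (distance from z₀ to the singularity z = 1).

c_0 = 1, c_1 = 2, c_2 = 3, c_3 = 4; R = 1.


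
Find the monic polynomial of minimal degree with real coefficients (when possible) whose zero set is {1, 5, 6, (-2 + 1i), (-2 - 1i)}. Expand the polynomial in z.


The polynomial is p(z) = ∏_{α ∈ S} (z − α), where S = {1, 5, 6, (-2 + 1i), (-2 - 1i)}.
Expanding the product yields: p(z) = z^5 -8·z^4 -2·z^3 + 74·z^2 + 85·z -150.
Note conjugate pairs combine to real quadratics: (z − (-2+1i))(z − (-2−1i)) = z² + 4z + 5.
The resulting polynomial has degree 5 and real coefficients as required.

p(z) = z^5 -8·z^4 -2·z^3 + 74·z^2 + 85·z -150.


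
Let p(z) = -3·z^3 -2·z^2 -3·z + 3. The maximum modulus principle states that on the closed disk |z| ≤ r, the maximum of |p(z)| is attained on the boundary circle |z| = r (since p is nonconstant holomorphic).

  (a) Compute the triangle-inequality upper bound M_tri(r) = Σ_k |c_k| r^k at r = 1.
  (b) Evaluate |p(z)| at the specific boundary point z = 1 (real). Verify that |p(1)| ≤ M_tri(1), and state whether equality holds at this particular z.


Coefficients: c_0 = 3, c_1 = -3, c_2 = -2, c_3 = -3. Radius r = 1.
Part (a). Triangle bound: M_tri(r) = Σ_k |c_k| r^k
  = |3|·1^0 + |-3|·1^1 + |-2|·1^2 + |-3|·1^3
  = 3 + 3 + 2 + 3 = 11.
This bounds M(r) := max_{|z|=r} |p(z)| from above; equality holds iff all terms c_k z^k can be made to align in phase at a single z on |z|=r.
Part (b). At z = 1 (real, on the circle |z| = r):
  p(1) = (3)·1^0 + (-3)·1^1 + (-2)·1^2 + (-3)·1^3 = -5.
  |p(1)| = 5.
Check: |p(1)| = 5 ≤ 11 = M_tri(1). ✓ Equality does not hold at z = 1 (the coefficients have mixed signs, so the terms do not all align in phase there).

M_tri(1) = 11; |p(1)| = 5; equality at z=1: no.


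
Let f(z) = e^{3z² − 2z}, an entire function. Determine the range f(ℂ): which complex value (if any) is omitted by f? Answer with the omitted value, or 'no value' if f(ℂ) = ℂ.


Little Picard bounds the complement of f(ℂ) to at most one point.
The exponent g(z) = 3z² − 2z is a nonconstant polynomial, hence surjective onto ℂ. So e^{g(z)} takes every value in {e^w : w ∈ ℂ} = ℂ ∖ {0}. Adding 0 shifts the range to ℂ ∖ {0}. f omits exactly 0.

Omitted value: 0.


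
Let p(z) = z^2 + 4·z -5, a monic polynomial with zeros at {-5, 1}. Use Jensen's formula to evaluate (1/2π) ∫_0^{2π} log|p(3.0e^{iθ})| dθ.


Zeros: -5, 1; r = 3.0.
Inside |z| < r: 1. Outside (|z| ≥ r): -5.
p(0) = -5, so log|p(0)| = log(5) = 1.6094.
Apply Jensen: I(r) = log|p(0)| + Σ_k log(r/|z_k|), summed over zeros inside |z| < r.
  log(r/|z_k|) for z_k = 1: log(3.0/1) = 1.0986
  Outside zeros (-5) contribute nothing to the Jensen sum.
Sum over inside zeros: 1.0986.
I(r) = log|p(0)| + (inside sum) = 1.6094 + 1.0986 = 2.7081.
Note: since some zeros are outside |z| ≤ r, the simplified n·log(r) form does NOT apply — only the inside zeros contribute.

I(r) ≈ 2.7081.


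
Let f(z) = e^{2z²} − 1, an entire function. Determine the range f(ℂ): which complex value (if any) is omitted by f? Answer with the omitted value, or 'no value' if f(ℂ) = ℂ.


Little Picard bounds the complement of f(ℂ) to at most one point.
The exponent g(z) = 2z² is a nonconstant polynomial, hence surjective onto ℂ. So e^{g(z)} takes every value in {e^w : w ∈ ℂ} = ℂ ∖ {0}. Adding -1 shifts the range to ℂ ∖ {-1}. f omits exactly -1.

Omitted value: -1.


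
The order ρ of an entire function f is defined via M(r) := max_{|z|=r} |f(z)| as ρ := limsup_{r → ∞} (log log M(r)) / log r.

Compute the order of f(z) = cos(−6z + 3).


cos(w) is a linear combination of e^{iw} and e^{−iw} (or e^w, e^{−w} in the hyperbolic case), so |cos(w)| ≤ e^{|w|}. With w = −6z + 3, |w| ≤ 6|z| + 3 = 6r + 3 on |z| = r, giving M(r) ≤ e^{6r + 3}, so ρ ≤ 1. On a suitable ray (z = it for sin/cos; z = t for sinh/cosh, t real → ∞), |cos(−6z + 3)| grows like e^{6|t|}/2, so ρ ≥ 1. Hence ρ = 1.
Therefore ρ = 1.

Order ρ = 1.


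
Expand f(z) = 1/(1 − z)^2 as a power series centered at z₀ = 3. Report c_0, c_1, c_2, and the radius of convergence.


Let w = z − z₀, so z = z₀ + w.
Then 1 − z = 1 − (z₀ + w) = (1 − z₀) − w = -2 − w.
f(z) = 1/(-2 − w)^2 = (1/(-2)^2) · (1 − w/(-2))^{−2}.
By the binomial series (1−u)^{−2} = Σ_{n≥0} C(n+1, 1) u^n for |u|<1, with u = w/(-2):
  c_n = C(n+1, 1) / (-2)^(n+2).
  c_0 = 1/(-2)^2 = 1/4.
  c_1 = 2/(-2)^3 = -1/4.
  c_2 = 3/(-2)^4 = 3/16.
The series is valid for |w/d| < 1, i.e. |z − z₀| < |d|.
Radius of convergence: R = |1 − z₀| = |-2| = 2 (distance from z₀ to the singularity z = 1).

c_0 = 1/4, c_1 = -1/4, c_2 = 3/16; R = 2.


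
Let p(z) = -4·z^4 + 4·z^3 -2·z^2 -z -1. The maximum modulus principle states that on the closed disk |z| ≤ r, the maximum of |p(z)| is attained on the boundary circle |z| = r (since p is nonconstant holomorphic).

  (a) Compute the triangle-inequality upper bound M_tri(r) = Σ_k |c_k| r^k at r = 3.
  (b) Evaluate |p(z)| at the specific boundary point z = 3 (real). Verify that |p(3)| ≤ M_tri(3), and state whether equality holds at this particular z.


Coefficients: c_0 = -1, c_1 = -1, c_2 = -2, c_3 = 4, c_4 = -4. Radius r = 3.
Part (a). Triangle bound: M_tri(r) = Σ_k |c_k| r^k
  = |-1|·3^0 + |-1|·3^1 + |-2|·3^2 + |4|·3^3 + |-4|·3^4
  = 1 + 3 + 18 + 108 + 324 = 454.
This bounds M(r) := max_{|z|=r} |p(z)| from above; equality holds iff all terms c_k z^k can be made to align in phase at a single z on |z|=r.
Part (b). At z = 3 (real, on the circle |z| = r):
  p(3) = (-1)·3^0 + (-1)·3^1 + (-2)·3^2 + (4)·3^3 + (-4)·3^4 = -238.
  |p(3)| = 238.
Check: |p(3)| = 238 ≤ 454 = M_tri(3). ✓ Equality does not hold at z = 3 (the coefficients have mixed signs, so the terms do not all align in phase there).

M_tri(3) = 454; |p(3)| = 238; equality at z=3: no.


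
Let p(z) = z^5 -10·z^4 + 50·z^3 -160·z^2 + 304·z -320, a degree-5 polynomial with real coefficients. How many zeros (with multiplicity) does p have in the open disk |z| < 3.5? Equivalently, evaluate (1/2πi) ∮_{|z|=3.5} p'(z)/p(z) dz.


The zeros of p are: (2 + 2i), (2 - 2i), (1 + 3i), (1 - 3i), 4.
Their magnitudes are: 2.828, 2.828, 3.162, 3.162, 4.
Zeros with |z| < R = 3.5: (2 + 2i), (2 - 2i), (1 + 3i), (1 - 3i).
Count = 4.
By the argument principle, (1/2πi) ∮_{|z|=R} p'(z)/p(z) dz equals exactly this count.

Number of zeros inside |z| < 3.5: 4.


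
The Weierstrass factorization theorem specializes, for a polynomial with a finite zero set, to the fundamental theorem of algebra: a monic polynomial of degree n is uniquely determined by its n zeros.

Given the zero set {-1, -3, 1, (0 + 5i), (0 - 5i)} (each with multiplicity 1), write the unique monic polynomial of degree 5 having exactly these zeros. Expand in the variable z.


The polynomial is p(z) = ∏_{α ∈ S} (z − α), where S = {-1, -3, 1, (0 + 5i), (0 - 5i)}.
Expanding the product yields: p(z) = z^5 + 3·z^4 + 24·z^3 + 72·z^2 -25·z -75.
Note conjugate pairs combine to real quadratics: (z − (0+5i))(z − (0−5i)) = z² + 25.
The resulting polynomial has degree 5 and real coefficients as required.

p(z) = z^5 + 3·z^4 + 24·z^3 + 72·z^2 -25·z -75.


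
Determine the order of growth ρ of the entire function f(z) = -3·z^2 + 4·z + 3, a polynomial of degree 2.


|f(z)| ≤ Σ|c_k|·r^k = O(r^2) as r → ∞. Polynomial growth is O(e^{r^ε}) for every ε > 0 (since r^2/e^{r^ε} → 0), so ρ ≤ ε for all ε > 0, i.e. ρ = 0. Every nonconstant polynomial has order 0.
Therefore ρ = 0.

Order ρ = 0.


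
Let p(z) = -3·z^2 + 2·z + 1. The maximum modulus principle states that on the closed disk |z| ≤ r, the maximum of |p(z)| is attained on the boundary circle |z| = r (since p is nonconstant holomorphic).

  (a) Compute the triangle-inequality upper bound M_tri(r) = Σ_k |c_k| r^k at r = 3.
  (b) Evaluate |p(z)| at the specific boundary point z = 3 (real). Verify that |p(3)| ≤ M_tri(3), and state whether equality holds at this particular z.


Coefficients: c_0 = 1, c_1 = 2, c_2 = -3. Radius r = 3.
Part (a). Triangle bound: M_tri(r) = Σ_k |c_k| r^k
  = |1|·3^0 + |2|·3^1 + |-3|·3^2
  = 1 + 6 + 27 = 34.
This bounds M(r) := max_{|z|=r} |p(z)| from above; equality holds iff all terms c_k z^k can be made to align in phase at a single z on |z|=r.
Part (b). At z = 3 (real, on the circle |z| = r):
  p(3) = (1)·3^0 + (2)·3^1 + (-3)·3^2 = -20.
  |p(3)| = 20.
Check: |p(3)| = 20 ≤ 34 = M_tri(3). ✓ Equality does not hold at z = 3 (the coefficients have mixed signs, so the terms do not all align in phase there).

M_tri(3) = 34; |p(3)| = 20; equality at z=3: no.


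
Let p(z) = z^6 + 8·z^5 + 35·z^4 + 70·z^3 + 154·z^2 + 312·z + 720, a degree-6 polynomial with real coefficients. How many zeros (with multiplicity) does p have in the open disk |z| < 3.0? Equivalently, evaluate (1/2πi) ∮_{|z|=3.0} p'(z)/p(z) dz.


The zeros of p are: (-3 + 3i), (-3 - 3i), (1 + 2i), (1 - 2i), (-2 + 2i), (-2 - 2i).
Their magnitudes are: 4.243, 4.243, 2.236, 2.236, 2.828, 2.828.
Zeros with |z| < R = 3.0: (1 + 2i), (1 - 2i), (-2 + 2i), (-2 - 2i).
Count = 4.
By the argument principle, (1/2πi) ∮_{|z|=R} p'(z)/p(z) dz equals exactly this count.

Number of zeros inside |z| < 3.0: 4.


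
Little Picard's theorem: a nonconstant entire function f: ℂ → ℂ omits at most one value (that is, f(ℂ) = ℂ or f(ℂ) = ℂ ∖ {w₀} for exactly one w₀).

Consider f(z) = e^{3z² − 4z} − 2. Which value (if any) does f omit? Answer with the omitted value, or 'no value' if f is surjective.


Little Picard bounds the complement of f(ℂ) to at most one point.
The exponent g(z) = 3z² − 4z is a nonconstant polynomial, hence surjective onto ℂ. So e^{g(z)} takes every value in {e^w : w ∈ ℂ} = ℂ ∖ {0}. Adding -2 shifts the range to ℂ ∖ {-2}. f omits exactly -2.

Omitted value: -2.


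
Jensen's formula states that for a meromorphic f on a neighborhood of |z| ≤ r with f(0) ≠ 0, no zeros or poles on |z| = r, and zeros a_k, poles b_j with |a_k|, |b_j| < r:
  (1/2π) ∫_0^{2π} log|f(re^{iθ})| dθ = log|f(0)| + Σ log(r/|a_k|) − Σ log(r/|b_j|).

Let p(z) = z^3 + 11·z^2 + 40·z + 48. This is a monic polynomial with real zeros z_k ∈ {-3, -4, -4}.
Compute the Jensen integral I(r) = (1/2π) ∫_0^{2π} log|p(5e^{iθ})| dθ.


Zeros: -4, -4, -3; r = 5.
Inside |z| < r: -4, -4, -3. Outside (|z| ≥ r): ∅.
p(0) = 48, so log|p(0)| = log(48) = 3.8712.
Apply Jensen: I(r) = log|p(0)| + Σ_k log(r/|z_k|), summed over zeros inside |z| < r.
  log(r/|z_k|) for z_k = -3: log(5/3) = 0.5108
  log(r/|z_k|) for z_k = -4: log(5/4) = 0.2231
  log(r/|z_k|) for z_k = -4: log(5/4) = 0.2231
Sum over inside zeros: 0.9571.
I(r) = log|p(0)| + (inside sum) = 3.8712 + 0.9571 = 4.8283.
Closed form (all zeros inside, monic): I(r) = n·log(r) = 3·log(5) = 4.8283. ✓

I(r) ≈ 4.8283.


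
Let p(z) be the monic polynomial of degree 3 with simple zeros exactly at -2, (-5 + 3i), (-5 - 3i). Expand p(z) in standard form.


The polynomial is p(z) = ∏_{α ∈ S} (z − α), where S = {-2, (-5 + 3i), (-5 - 3i)}.
Expanding the product yields: p(z) = z^3 + 12·z^2 + 54·z + 68.
Note conjugate pairs combine to real quadratics: (z − (-5+3i))(z − (-5−3i)) = z² + 10z + 34.
The resulting polynomial has degree 3 and real coefficients as required.

p(z) = z^3 + 12·z^2 + 54·z + 68.


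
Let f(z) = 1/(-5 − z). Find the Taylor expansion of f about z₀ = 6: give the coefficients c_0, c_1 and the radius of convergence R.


Let w = z − z₀, so z = z₀ + w.
Then -5 − z = -5 − (z₀ + w) = (-5 − z₀) − w = -11 − w.
f(z) = 1/(-11 − w) = (1/(-11)) · 1/(1 − w/(-11)) = Σ_{n≥0} w^n / (-11)^(n+1).
So c_n = 1/(-11)^(n+1):
  c_0 = 1/(-11)^1 = -1/11.
  c_1 = 1/(-11)^2 = 1/121.
The series is valid for |w/d| < 1, i.e. |z − z₀| < |d|.
Radius of convergence: R = |-5 − z₀| = |-11| = 11 (distance from z₀ to the singularity z = -5).

c_0 = -1/11, c_1 = 1/121; R = 11.


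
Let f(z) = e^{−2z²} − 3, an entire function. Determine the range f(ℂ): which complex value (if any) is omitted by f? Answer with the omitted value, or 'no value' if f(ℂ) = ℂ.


Little Picard bounds the complement of f(ℂ) to at most one point.
The exponent g(z) = −2z² is a nonconstant polynomial, hence surjective onto ℂ. So e^{g(z)} takes every value in {e^w : w ∈ ℂ} = ℂ ∖ {0}. Adding -3 shifts the range to ℂ ∖ {-3}. f omits exactly -3.

Omitted value: -3.


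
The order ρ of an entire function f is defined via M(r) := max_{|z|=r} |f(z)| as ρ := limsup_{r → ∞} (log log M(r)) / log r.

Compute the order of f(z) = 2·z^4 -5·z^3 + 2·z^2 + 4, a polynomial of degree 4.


|f(z)| ≤ Σ|c_k|·r^k = O(r^4) as r → ∞. Polynomial growth is O(e^{r^ε}) for every ε > 0 (since r^4/e^{r^ε} → 0), so ρ ≤ ε for all ε > 0, i.e. ρ = 0. Every nonconstant polynomial has order 0.
Therefore ρ = 0.

Order ρ = 0.


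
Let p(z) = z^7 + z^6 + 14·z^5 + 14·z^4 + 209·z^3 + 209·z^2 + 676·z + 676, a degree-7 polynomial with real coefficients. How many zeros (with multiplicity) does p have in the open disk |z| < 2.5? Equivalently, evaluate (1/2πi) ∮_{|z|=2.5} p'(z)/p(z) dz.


The zeros of p are: (2 + 3i), (2 - 3i), (0 + 2i), (0 - 2i), (-2 + 3i), (-2 - 3i), -1.
Their magnitudes are: 3.606, 3.606, 2, 2, 3.606, 3.606, 1.
Zeros with |z| < R = 2.5: (0 + 2i), (0 - 2i), -1.
Count = 3.
By the argument principle, (1/2πi) ∮_{|z|=R} p'(z)/p(z) dz equals exactly this count.

Number of zeros inside |z| < 2.5: 3.


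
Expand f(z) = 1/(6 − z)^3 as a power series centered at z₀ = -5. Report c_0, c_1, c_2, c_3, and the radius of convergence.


Let w = z − z₀, so z = z₀ + w.
Then 6 − z = 6 − (z₀ + w) = (6 − z₀) − w = 11 − w.
f(z) = 1/(11 − w)^3 = (1/(11)^3) · (1 − w/(11))^{−3}.
By the binomial series (1−u)^{−3} = Σ_{n≥0} C(n+2, 2) u^n for |u|<1, with u = w/(11):
  c_n = C(n+2, 2) / (11)^(n+3).
  c_0 = 1/(11)^3 = 1/1331.
  c_1 = 3/(11)^4 = 3/14641.
  c_2 = 6/(11)^5 = 6/161051.
  c_3 = 10/(11)^6 = 10/1771561.
The series is valid for |w/d| < 1, i.e. |z − z₀| < |d|.
Radius of convergence: R = |6 − z₀| = |11| = 11 (distance from z₀ to the singularity z = 6).

c_0 = 1/1331, c_1 = 3/14641, c_2 = 6/161051, c_3 = 10/1771561; R = 11.


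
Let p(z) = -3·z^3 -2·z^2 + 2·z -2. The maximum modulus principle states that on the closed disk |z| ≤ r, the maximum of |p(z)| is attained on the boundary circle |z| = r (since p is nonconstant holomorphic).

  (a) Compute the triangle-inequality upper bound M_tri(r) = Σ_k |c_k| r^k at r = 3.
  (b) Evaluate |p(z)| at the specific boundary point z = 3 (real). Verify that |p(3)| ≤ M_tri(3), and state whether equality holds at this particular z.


Coefficients: c_0 = -2, c_1 = 2, c_2 = -2, c_3 = -3. Radius r = 3.
Part (a). Triangle bound: M_tri(r) = Σ_k |c_k| r^k
  = |-2|·3^0 + |2|·3^1 + |-2|·3^2 + |-3|·3^3
  = 2 + 6 + 18 + 81 = 107.
This bounds M(r) := max_{|z|=r} |p(z)| from above; equality holds iff all terms c_k z^k can be made to align in phase at a single z on |z|=r.
Part (b). At z = 3 (real, on the circle |z| = r):
  p(3) = (-2)·3^0 + (2)·3^1 + (-2)·3^2 + (-3)·3^3 = -95.
  |p(3)| = 95.
Check: |p(3)| = 95 ≤ 107 = M_tri(3). ✓ Equality does not hold at z = 3 (the coefficients have mixed signs, so the terms do not all align in phase there).

M_tri(3) = 107; |p(3)| = 95; equality at z=3: no.


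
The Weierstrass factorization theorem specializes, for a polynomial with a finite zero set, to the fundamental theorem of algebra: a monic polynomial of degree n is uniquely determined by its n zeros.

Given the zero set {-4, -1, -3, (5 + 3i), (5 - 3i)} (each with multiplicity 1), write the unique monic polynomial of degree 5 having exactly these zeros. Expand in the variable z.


The polynomial is p(z) = ∏_{α ∈ S} (z − α), where S = {-4, -1, -3, (5 + 3i), (5 - 3i)}.
Expanding the product yields: p(z) = z^5 -2·z^4 -27·z^3 + 94·z^2 + 526·z + 408.
Note conjugate pairs combine to real quadratics: (z − (5+3i))(z − (5−3i)) = z² − 10z + 34.
The resulting polynomial has degree 5 and real coefficients as required.

p(z) = z^5 -2·z^4 -27·z^3 + 94·z^2 + 526·z + 408.


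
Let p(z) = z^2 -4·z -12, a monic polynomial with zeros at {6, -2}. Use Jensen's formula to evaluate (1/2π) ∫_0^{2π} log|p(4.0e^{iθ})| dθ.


Zeros: -2, 6; r = 4.0.
Inside |z| < r: -2. Outside (|z| ≥ r): 6.
p(0) = -12, so log|p(0)| = log(12) = 2.4849.
Apply Jensen: I(r) = log|p(0)| + Σ_k log(r/|z_k|), summed over zeros inside |z| < r.
  log(r/|z_k|) for z_k = -2: log(4.0/2) = 0.6931
  Outside zeros (6) contribute nothing to the Jensen sum.
Sum over inside zeros: 0.6931.
I(r) = log|p(0)| + (inside sum) = 2.4849 + 0.6931 = 3.1781.
Note: since some zeros are outside |z| ≤ r, the simplified n·log(r) form does NOT apply — only the inside zeros contribute.

I(r) ≈ 3.1781.


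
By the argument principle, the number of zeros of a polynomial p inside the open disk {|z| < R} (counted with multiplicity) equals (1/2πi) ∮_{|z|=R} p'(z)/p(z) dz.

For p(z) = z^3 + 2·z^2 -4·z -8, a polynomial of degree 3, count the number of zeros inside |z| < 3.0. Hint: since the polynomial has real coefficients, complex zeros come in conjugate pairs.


The zeros of p are: -2, 2, -2.
Their magnitudes are: 2, 2, 2.
Zeros with |z| < R = 3.0: -2, 2, -2.
Count = 3.
By the argument principle, (1/2πi) ∮_{|z|=R} p'(z)/p(z) dz equals exactly this count.

Number of zeros inside |z| < 3.0: 3.


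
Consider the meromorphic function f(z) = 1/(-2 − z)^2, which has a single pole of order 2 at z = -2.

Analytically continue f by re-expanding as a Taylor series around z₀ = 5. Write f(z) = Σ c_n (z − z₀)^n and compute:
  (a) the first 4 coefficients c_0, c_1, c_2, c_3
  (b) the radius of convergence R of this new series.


Let w = z − z₀, so z = z₀ + w.
Then -2 − z = -2 − (z₀ + w) = (-2 − z₀) − w = -7 − w.
f(z) = 1/(-7 − w)^2 = (1/(-7)^2) · (1 − w/(-7))^{−2}.
By the binomial series (1−u)^{−2} = Σ_{n≥0} C(n+1, 1) u^n for |u|<1, with u = w/(-7):
  c_n = C(n+1, 1) / (-7)^(n+2).
  c_0 = 1/(-7)^2 = 1/49.
  c_1 = 2/(-7)^3 = -2/343.
  c_2 = 3/(-7)^4 = 3/2401.
  c_3 = 4/(-7)^5 = -4/16807.
The series is valid for |w/d| < 1, i.e. |z − z₀| < |d|.
Radius of convergence: R = |-2 − z₀| = |-7| = 7 (distance from z₀ to the singularity z = -2).

c_0 = 1/49, c_1 = -2/343, c_2 = 3/2401, c_3 = -4/16807; R = 7.


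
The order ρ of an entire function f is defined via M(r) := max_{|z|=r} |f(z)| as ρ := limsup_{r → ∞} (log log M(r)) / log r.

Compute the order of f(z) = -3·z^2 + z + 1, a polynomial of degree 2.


|f(z)| ≤ Σ|c_k|·r^k = O(r^2) as r → ∞. Polynomial growth is O(e^{r^ε}) for every ε > 0 (since r^2/e^{r^ε} → 0), so ρ ≤ ε for all ε > 0, i.e. ρ = 0. Every nonconstant polynomial has order 0.
Therefore ρ = 0.

Order ρ = 0.


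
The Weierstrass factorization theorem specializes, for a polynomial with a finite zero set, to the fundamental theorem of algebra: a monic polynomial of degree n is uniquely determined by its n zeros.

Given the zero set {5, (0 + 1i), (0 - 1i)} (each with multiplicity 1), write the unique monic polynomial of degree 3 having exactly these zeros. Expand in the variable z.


The polynomial is p(z) = ∏_{α ∈ S} (z − α), where S = {5, (0 + 1i), (0 - 1i)}.
Expanding the product yields: p(z) = z^3 -5·z^2 + z -5.
Note conjugate pairs combine to real quadratics: (z − (0+1i))(z − (0−1i)) = z² + 1.
The resulting polynomial has degree 3 and real coefficients as required.

p(z) = z^3 -5·z^2 + z -5.


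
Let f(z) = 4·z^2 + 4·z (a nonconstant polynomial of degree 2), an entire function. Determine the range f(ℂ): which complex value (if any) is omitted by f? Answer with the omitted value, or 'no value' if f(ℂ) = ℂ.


Little Picard bounds the complement of f(ℂ) to at most one point.
For every w ∈ ℂ, the equation p(z) − w = 0 is a nonconstant polynomial in z and hence has at least one root by the fundamental theorem of algebra. So p is surjective onto ℂ, omitting no value.

Omitted value: no value.


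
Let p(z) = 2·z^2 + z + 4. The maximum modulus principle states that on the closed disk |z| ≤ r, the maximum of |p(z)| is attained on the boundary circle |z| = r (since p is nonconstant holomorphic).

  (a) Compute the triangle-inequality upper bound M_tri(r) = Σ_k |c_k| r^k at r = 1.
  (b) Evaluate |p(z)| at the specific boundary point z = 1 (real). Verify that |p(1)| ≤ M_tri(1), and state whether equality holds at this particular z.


Coefficients: c_0 = 4, c_1 = 1, c_2 = 2. Radius r = 1.
Part (a). Triangle bound: M_tri(r) = Σ_k |c_k| r^k
  = |4|·1^0 + |1|·1^1 + |2|·1^2
  = 4 + 1 + 2 = 7.
This bounds M(r) := max_{|z|=r} |p(z)| from above; equality holds iff all terms c_k z^k can be made to align in phase at a single z on |z|=r.
Part (b). At z = 1 (real, on the circle |z| = r):
  p(1) = (4)·1^0 + (1)·1^1 + (2)·1^2 = 7.
  |p(1)| = 7.
Since all nonzero coefficients share the same sign, |p(1)| = 7 = M_tri(1); the triangle bound is attained at z = 1, so in fact M(r) = 7.

M_tri(1) = 7; |p(1)| = 7; equality at z=1: yes.
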